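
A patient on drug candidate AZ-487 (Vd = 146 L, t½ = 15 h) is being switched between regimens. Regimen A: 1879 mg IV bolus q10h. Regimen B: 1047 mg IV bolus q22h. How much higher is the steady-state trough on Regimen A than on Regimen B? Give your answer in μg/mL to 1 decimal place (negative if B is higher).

Regimen A: f = (1/2)^(10/15) ≈ 0.6300; Cmin,ss = (1879/146)·f/(1−f) ≈ 21.914 μg/mL.
Regimen B: f = (1/2)^(22/15) ≈ 0.3618; Cmin,ss = (1047/146)·f/(1−f) ≈ 4.065 μg/mL.
Difference ≈ 21.914 − 4.065 ≈ 17.849 μg/mL.

17.8 μg/mL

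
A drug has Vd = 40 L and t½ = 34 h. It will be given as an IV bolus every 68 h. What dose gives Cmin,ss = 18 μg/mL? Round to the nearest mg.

2160 mg

τ/t½ = 68/34 ≈ 2, so f = (1/2)^(68/34) ≈ 0.250000.
Cmin,ss = (D/Vd)·f/(1−f), so D = Cmin,ss·Vd·(1−f)/f.
D = 18 × 40 × (1−f)/f ≈ 18 × 40 × 3.00000 ≈ 2160.00 mg.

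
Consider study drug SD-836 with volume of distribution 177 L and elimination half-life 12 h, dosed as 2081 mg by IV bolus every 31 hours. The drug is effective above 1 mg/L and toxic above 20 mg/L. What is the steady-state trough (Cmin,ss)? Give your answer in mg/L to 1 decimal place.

2.4 mg/L

Over one 31-h interval, 31/12 ≈ 2.5833 half-lives elapse, leaving f ≈ 0.1669 of each dose.
At steady state, accumulation factor R = 1/(1 − e^(−kτ)) ≈ 1.2003.
Each bolus raises the concentration by D/Vd = 2081/177 ≈ 11.757 mg/L.
Steady-state peak Cmax,ss = C₀·R ≈ 11.757 × 1.2003 ≈ 14.112 mg/L.
Steady-state trough Cmin,ss = Cmax,ss·f ≈ 14.112 × 0.1669 ≈ 2.355 mg/L.
Trough 2.4 mg/L vs MEC 1 mg/L: adequate.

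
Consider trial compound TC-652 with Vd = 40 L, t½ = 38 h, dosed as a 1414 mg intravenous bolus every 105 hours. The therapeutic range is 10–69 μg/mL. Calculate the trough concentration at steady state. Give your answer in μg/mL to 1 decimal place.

6.1 μg/mL

τ/t½ = 105/38 ≈ 2.7632, so fraction remaining f = (1/2)^(105/38) ≈ 0.1473.
At steady state, accumulation factor R = 1/(1 − e^(−kτ)) ≈ 1.1727.
Single-dose peak C₀ = D/Vd = 1414/40 ≈ 35.350 μg/mL.
Cmax,ss = C₀/(1 − f) ≈ 35.350/0.8527 ≈ 41.457 μg/mL.
Steady-state trough Cmin,ss = Cmax,ss·f ≈ 41.457 × 0.1473 ≈ 6.107 μg/mL.
Trough 6.1 μg/mL vs MEC 10 μg/mL: subtherapeutic.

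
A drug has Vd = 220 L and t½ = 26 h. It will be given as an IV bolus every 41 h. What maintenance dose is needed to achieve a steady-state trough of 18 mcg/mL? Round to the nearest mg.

τ/t½ = 41/26 ≈ 1.5769, so f = (1/2)^(41/26) ≈ 0.335196.
Cmin,ss = (D/Vd)·f/(1−f), so D = Cmin,ss·Vd·(1−f)/f.
D = 18 × 220 × (1−f)/f ≈ 18 × 220 × 1.98333 ≈ 7853.99 mg.

7854 mg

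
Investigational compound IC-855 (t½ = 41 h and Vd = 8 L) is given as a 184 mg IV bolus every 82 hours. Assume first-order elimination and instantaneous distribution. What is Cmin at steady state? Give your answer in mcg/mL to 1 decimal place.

The dosing interval is 2 half-lives, so f = 2^(−2) = 0.25.
Accumulation ratio R = 1/(1 − f) = 1/0.75 = 4/3.
Single-dose peak C₀ = D/Vd = 184/8 = 23 mcg/mL.
Steady-state peak Cmax,ss = C₀·R = 23 × 4/3 ≈ 30.667 mcg/mL.
Steady-state trough Cmin,ss = Cmax,ss·f ≈ 30.667 × 0.25 ≈ 7.667 mcg/mL.

7.7 mcg/mL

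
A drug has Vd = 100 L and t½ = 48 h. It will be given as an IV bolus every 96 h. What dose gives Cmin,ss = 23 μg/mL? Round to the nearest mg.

τ/t½ = 96/48 ≈ 2, so f = (1/2)^(96/48) ≈ 0.250000.
Cmin,ss = (D/Vd)·f/(1−f), so D = Cmin,ss·Vd·(1−f)/f.
D = 23 × 100 × (1−f)/f ≈ 23 × 100 × 3.00000 ≈ 6900.00 mg.

6900 mg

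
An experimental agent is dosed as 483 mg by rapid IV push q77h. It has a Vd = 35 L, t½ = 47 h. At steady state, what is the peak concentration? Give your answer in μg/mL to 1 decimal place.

τ/t½ = 77/47 ≈ 1.6383, so fraction remaining f = (1/2)^(77/47) ≈ 0.3212.
Accumulation ratio R = 1/(1 − f) ≈ 1/0.6788 ≈ 1.4732.
Single-dose peak C₀ = D/Vd = 483/35 ≈ 13.800 μg/mL.
Cmax,ss = C₀/(1 − f) ≈ 13.800/0.6788 ≈ 20.330 μg/mL.

20.3 μg/mL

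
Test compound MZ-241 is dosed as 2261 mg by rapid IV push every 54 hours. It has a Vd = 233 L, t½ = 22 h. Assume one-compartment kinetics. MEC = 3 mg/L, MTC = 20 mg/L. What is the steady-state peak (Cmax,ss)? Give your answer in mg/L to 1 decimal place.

11.9 mg/L

k = ln2/t½ = ln2/22 ≈ 0.031507 h⁻¹; fraction remaining f = e^(−kτ) = e^(−0.031507×54) ≈ 0.1824.
At steady state, accumulation factor R = 1/(1 − e^(−kτ)) ≈ 1.2231.
Single-dose peak C₀ = D/Vd = 2261/233 ≈ 9.704 mg/L.
Cmax,ss = C₀/(1 − f) ≈ 9.704/0.8176 ≈ 11.869 mg/L.
Peak 11.9 mg/L vs MTC 20 mg/L: below toxic threshold.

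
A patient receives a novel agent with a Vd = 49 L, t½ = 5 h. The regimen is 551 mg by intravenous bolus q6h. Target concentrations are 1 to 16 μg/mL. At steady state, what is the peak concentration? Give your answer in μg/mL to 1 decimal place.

19.9 μg/mL

τ/t½ = 6/5 ≈ 1.2, so fraction remaining f = (1/2)^(6/5) ≈ 0.4353.
Accumulation ratio R = 1/(1 − f) ≈ 1/0.5647 ≈ 1.7709.
Single-dose peak C₀ = D/Vd = 551/49 ≈ 11.245 μg/mL.
Cmax,ss = C₀/(1 − f) ≈ 11.245/0.5647 ≈ 19.913 μg/mL.
Peak 19.9 μg/mL vs MTC 16 μg/mL: exceeds toxic threshold.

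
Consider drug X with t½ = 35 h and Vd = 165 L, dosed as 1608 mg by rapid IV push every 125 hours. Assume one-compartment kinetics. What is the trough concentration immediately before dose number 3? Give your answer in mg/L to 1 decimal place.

f = (1/2)^(τ/t½) = (1/2)^(125/35) ≈ 0.0841.
C₀ = D/Vd = 1608/165 ≈ 9.745 mg/L.
Before the 3rd dose, 2 doses have been given. Superposition: Cmin = C₀·(f + f²).
≈ 9.745 × (0.0841 + 0.0071) ≈ 9.745 × 0.0912 ≈ 0.889 mg/L.

0.9 mg/L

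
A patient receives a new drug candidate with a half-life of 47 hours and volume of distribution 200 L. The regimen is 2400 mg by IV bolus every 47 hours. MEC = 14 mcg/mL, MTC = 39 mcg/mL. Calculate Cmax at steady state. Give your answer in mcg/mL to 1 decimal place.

24.0 mcg/mL

τ = 47 h = 1 half-life, so f = (1/2)^1 = 0.5.
At steady state, R = 1/(1 − 0.5) = 2/1.
Single-dose peak C₀ = D/Vd = 2400/200 = 12 mcg/mL.
Steady-state peak Cmax,ss = C₀·R = 12 × 2/1 ≈ 24.000 mcg/mL.
Peak 24.0 mcg/mL vs MTC 39 mcg/mL: below toxic threshold.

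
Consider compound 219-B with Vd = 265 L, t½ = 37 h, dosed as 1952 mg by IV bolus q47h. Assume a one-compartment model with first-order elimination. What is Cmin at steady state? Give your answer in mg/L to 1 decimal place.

5.2 mg/L

Over one 47-h interval, 47/37 ≈ 1.2703 half-lives elapse, leaving f ≈ 0.4146 of each dose.
Single-dose peak C₀ = D/Vd = 1952/265 ≈ 7.366 mg/L.
Steady-state trough Cmin,ss = C₀·f/(1−f) ≈ 7.366 × 0.4146/0.5854 ≈ 5.217 mg/L.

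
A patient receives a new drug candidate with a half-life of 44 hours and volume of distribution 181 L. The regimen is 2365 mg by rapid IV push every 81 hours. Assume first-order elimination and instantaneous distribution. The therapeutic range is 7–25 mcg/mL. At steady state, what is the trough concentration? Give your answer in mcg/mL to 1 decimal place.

5.1 mcg/mL

τ/t½ = 81/44 ≈ 1.8409, so fraction remaining f = (1/2)^(81/44) ≈ 0.2791.
Single-dose peak C₀ = D/Vd = 2365/181 ≈ 13.066 mcg/mL.
Steady-state trough Cmin,ss = C₀·f/(1−f) ≈ 13.066 × 0.2791/0.7209 ≈ 5.059 mcg/mL.
Trough 5.1 mcg/mL vs MEC 7 mcg/mL: subtherapeutic.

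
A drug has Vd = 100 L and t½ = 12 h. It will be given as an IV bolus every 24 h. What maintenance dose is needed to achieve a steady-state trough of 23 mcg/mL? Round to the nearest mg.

τ/t½ = 24/12 ≈ 2, so f = (1/2)^(24/12) ≈ 0.250000.
Cmin,ss = (D/Vd)·f/(1−f), so D = Cmin,ss·Vd·(1−f)/f.
D = 23 × 100 × (1−f)/f ≈ 23 × 100 × 3.00000 ≈ 6900.00 mg.

6900 mg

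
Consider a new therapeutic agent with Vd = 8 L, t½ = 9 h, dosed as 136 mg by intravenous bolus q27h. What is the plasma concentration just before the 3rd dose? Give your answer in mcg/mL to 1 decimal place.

f = (1/2)^(τ/t½) = (1/2)^(27/9) ≈ 0.1250.
C₀ = D/Vd = 136/8 ≈ 17.000 mcg/mL.
Before the 3rd dose, 2 doses have been given. Superposition: Cmin = C₀·(f + f²).
≈ 17.000 × (0.1250 + 0.0156) ≈ 17.000 × 0.1406 ≈ 2.390 mcg/mL.

2.4 mcg/mL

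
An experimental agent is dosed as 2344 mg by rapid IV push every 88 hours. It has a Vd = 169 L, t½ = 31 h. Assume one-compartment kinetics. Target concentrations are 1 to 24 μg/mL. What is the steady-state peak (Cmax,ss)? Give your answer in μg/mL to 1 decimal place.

k = ln2/t½ = ln2/31 ≈ 0.022360 h⁻¹; fraction remaining f = e^(−kτ) = e^(−0.022360×88) ≈ 0.1398.
Accumulation ratio R = 1/(1 − f) ≈ 1/0.8602 ≈ 1.1625.
Single-dose peak C₀ = D/Vd = 2344/169 ≈ 13.870 μg/mL.
Cmax,ss = C₀/(1 − f) ≈ 13.870/0.8602 ≈ 16.124 μg/mL.
Peak 16.1 μg/mL vs MTC 24 μg/mL: below toxic threshold.

16.1 μg/mL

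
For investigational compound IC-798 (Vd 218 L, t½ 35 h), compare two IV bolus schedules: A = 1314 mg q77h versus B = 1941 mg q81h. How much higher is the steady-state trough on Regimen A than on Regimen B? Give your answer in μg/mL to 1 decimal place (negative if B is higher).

Regimen A: f = (1/2)^(77/35) ≈ 0.2176; Cmin,ss = (1314/218)·f/(1−f) ≈ 1.676 μg/mL.
Regimen B: f = (1/2)^(81/35) ≈ 0.2011; Cmin,ss = (1941/218)·f/(1−f) ≈ 2.241 μg/mL.
Difference ≈ 1.676 − 2.241 ≈ -0.565 μg/mL.

-0.6 μg/mL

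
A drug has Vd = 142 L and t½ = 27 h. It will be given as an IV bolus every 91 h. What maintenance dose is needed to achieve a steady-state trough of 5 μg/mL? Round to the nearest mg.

6632 mg

τ/t½ = 91/27 ≈ 3.3704, so f = (1/2)^(91/27) ≈ 0.096698.
Cmin,ss = (D/Vd)·f/(1−f), so D = Cmin,ss·Vd·(1−f)/f.
D = 5 × 142 × (1−f)/f ≈ 5 × 142 × 9.34148 ≈ 6632.45 mg.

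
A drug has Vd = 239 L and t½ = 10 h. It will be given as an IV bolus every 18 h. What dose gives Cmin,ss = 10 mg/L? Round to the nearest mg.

5932 mg

τ/t½ = 18/10 ≈ 1.8, so f = (1/2)^(18/10) ≈ 0.287175.
Cmin,ss = (D/Vd)·f/(1−f), so D = Cmin,ss·Vd·(1−f)/f.
D = 10 × 239 × (1−f)/f ≈ 10 × 239 × 2.48220 ≈ 5932.46 mg.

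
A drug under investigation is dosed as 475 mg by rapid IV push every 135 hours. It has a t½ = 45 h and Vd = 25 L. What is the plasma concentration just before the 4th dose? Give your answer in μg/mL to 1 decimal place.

2.7 μg/mL

f = (1/2)^(τ/t½) = (1/2)^(135/45) ≈ 0.1250.
C₀ = D/Vd = 475/25 ≈ 19.000 μg/mL.
Before the 4th dose, 3 doses have been given. Superposition: Cmin = C₀·(f + f² + … + f^3).
≈ 19.000 × (0.1250 + 0.0156 + 0.0020) ≈ 19.000 × 0.1426 ≈ 2.709 μg/mL.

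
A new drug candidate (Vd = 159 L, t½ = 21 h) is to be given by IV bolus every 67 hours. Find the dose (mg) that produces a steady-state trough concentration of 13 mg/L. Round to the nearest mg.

16803 mg

τ/t½ = 67/21 ≈ 3.1905, so f = (1/2)^(67/21) ≈ 0.109540.
Cmin,ss = (D/Vd)·f/(1−f), so D = Cmin,ss·Vd·(1−f)/f.
D = 13 × 159 × (1−f)/f ≈ 13 × 159 × 8.12909 ≈ 16802.83 mg.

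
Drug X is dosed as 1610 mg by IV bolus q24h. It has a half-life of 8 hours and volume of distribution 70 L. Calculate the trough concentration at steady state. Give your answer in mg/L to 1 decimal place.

The dosing interval is 3 half-lives, so f = 2^(−3) = 0.125.
At steady state, R = 1/(1 − 0.125) = 8/7.
Single-dose peak C₀ = D/Vd = 1610/70 = 23 mg/L.
Steady-state peak Cmax,ss = C₀·R = 23 × 8/7 ≈ 26.286 mg/L.
Steady-state trough Cmin,ss = Cmax,ss·f ≈ 26.286 × 0.125 ≈ 3.286 mg/L.

3.3 mg/L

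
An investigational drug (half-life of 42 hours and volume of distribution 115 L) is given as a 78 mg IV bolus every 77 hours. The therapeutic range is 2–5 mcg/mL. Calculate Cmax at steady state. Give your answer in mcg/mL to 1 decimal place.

τ/t½ = 77/42 ≈ 1.8333, so fraction remaining f = (1/2)^(77/42) ≈ 0.2806.
At steady state, accumulation factor R = 1/(1 − e^(−kτ)) ≈ 1.3900.
Each bolus raises the concentration by D/Vd = 78/115 ≈ 0.678 mcg/mL.
Steady-state peak Cmax,ss = C₀·R ≈ 0.678 × 1.3900 ≈ 0.942 mcg/mL.
Peak 0.9 mcg/mL vs MTC 5 mcg/mL: below toxic threshold.

0.9 mcg/mL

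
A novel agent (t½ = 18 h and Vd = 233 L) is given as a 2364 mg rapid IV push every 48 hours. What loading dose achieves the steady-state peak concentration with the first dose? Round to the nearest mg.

2806 mg

f = (1/2)^(48/18) ≈ 0.157490; accumulation ratio R = 1/(1−f) ≈ 1.18693.
Loading dose to hit Cmax,ss on first dose: D_load = D_maint·R ≈ 2364 × 1.18693 ≈ 2805.90 mg.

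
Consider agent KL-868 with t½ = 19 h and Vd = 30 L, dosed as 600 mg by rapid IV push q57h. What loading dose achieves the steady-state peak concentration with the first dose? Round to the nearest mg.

f = (1/2)^(57/19) ≈ 0.125000; accumulation ratio R = 1/(1−f) ≈ 1.14286.
Loading dose to hit Cmax,ss on first dose: D_load = D_maint·R ≈ 600 × 1.14286 ≈ 685.72 mg.

686 mg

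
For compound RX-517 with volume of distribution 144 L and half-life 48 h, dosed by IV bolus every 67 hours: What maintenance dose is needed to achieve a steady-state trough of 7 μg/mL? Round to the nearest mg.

1644 mg

τ/t½ = 67/48 ≈ 1.3958, so f = (1/2)^(67/48) ≈ 0.380025.
Cmin,ss = (D/Vd)·f/(1−f), so D = Cmin,ss·Vd·(1−f)/f.
D = 7 × 144 × (1−f)/f ≈ 7 × 144 × 1.63141 ≈ 1644.46 mg.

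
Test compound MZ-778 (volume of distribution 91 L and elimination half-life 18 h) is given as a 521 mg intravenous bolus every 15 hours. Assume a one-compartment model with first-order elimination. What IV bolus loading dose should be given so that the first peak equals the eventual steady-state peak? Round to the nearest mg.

1187 mg

f = (1/2)^(15/18) ≈ 0.561231; accumulation ratio R = 1/(1−f) ≈ 2.27910.
Loading dose to hit Cmax,ss on first dose: D_load = D_maint·R ≈ 521 × 2.27910 ≈ 1187.41 mg.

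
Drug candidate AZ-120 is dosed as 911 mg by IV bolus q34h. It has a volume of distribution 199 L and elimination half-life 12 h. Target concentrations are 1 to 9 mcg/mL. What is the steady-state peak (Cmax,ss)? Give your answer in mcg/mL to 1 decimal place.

5.3 mcg/mL

τ/t½ = 34/12 ≈ 2.8333, so fraction remaining f = (1/2)^(34/12) ≈ 0.1403.
At steady state, accumulation factor R = 1/(1 − e^(−kτ)) ≈ 1.1632.
Each bolus raises the concentration by D/Vd = 911/199 ≈ 4.578 mcg/mL.
Steady-state peak Cmax,ss = C₀·R ≈ 4.578 × 1.1632 ≈ 5.325 mcg/mL.
Peak 5.3 mcg/mL vs MTC 9 mcg/mL: below toxic threshold.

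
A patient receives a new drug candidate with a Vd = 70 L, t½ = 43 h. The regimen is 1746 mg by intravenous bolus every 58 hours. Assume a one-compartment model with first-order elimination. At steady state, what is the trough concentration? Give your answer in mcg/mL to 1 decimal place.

16.1 mcg/mL

τ/t½ = 58/43 ≈ 1.3488, so fraction remaining f = (1/2)^(58/43) ≈ 0.3926.
At steady state, accumulation factor R = 1/(1 − e^(−kτ)) ≈ 1.6464.
Each bolus raises the concentration by D/Vd = 1746/70 ≈ 24.943 mcg/mL.
Steady-state peak Cmax,ss = C₀·R ≈ 24.943 × 1.6464 ≈ 41.066 mcg/mL.
Steady-state trough Cmin,ss = Cmax,ss·f ≈ 41.066 × 0.3926 ≈ 16.123 mcg/mL.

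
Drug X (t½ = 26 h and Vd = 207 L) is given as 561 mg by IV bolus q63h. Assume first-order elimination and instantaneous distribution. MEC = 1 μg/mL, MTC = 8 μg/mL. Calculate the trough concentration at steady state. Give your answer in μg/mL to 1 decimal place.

τ/t½ = 63/26 ≈ 2.4231, so fraction remaining f = (1/2)^(63/26) ≈ 0.1865.
Accumulation ratio R = 1/(1 − f) ≈ 1/0.8135 ≈ 1.2293.
Single-dose peak C₀ = D/Vd = 561/207 ≈ 2.710 μg/mL.
Steady-state peak Cmax,ss = C₀·R ≈ 2.710 × 1.2293 ≈ 3.331 μg/mL.
One interval later, Cmin,ss = Cmax,ss·e^(−kτ) ≈ 3.331 × 0.1865 ≈ 0.621 μg/mL.
Trough 0.6 μg/mL vs MEC 1 μg/mL: subtherapeutic.

0.6 μg/mL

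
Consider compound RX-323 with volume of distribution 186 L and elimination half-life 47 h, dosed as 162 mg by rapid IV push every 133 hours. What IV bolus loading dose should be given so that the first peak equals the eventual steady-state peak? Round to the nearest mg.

189 mg

f = (1/2)^(133/47) ≈ 0.140653; accumulation ratio R = 1/(1−f) ≈ 1.16367.
Loading dose to hit Cmax,ss on first dose: D_load = D_maint·R ≈ 162 × 1.16367 ≈ 188.51 mg.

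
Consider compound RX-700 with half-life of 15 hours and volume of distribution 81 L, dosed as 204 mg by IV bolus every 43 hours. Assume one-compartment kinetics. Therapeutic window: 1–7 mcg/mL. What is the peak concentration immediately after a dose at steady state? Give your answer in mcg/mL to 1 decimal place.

Over one 43-h interval, 43/15 ≈ 2.8667 half-lives elapse, leaving f ≈ 0.1371 of each dose.
Accumulation ratio R = 1/(1 − f) ≈ 1/0.8629 ≈ 1.1589.
Each bolus raises the concentration by D/Vd = 204/81 ≈ 2.519 mcg/mL.
Steady-state peak Cmax,ss = C₀·R ≈ 2.519 × 1.1589 ≈ 2.919 mcg/mL.
Peak 2.9 mcg/mL vs MTC 7 mcg/mL: below toxic threshold.

2.9 mcg/mL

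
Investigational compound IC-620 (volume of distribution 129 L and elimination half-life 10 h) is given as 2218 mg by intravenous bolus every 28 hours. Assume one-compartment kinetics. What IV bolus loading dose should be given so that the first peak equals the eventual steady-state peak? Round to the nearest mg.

f = (1/2)^(28/10) ≈ 0.143587; accumulation ratio R = 1/(1−f) ≈ 1.16766.
Loading dose to hit Cmax,ss on first dose: D_load = D_maint·R ≈ 2218 × 1.16766 ≈ 2589.87 mg.

2590 mg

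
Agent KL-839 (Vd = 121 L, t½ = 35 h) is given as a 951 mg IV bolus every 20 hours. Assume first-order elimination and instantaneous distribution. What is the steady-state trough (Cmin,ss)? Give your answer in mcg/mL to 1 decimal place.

k = ln2/t½ = ln2/35 ≈ 0.019804 h⁻¹; fraction remaining f = e^(−kτ) = e^(−0.019804×20) ≈ 0.6730.
At steady state, accumulation factor R = 1/(1 − e^(−kτ)) ≈ 3.0581.
Each bolus raises the concentration by D/Vd = 951/121 ≈ 7.860 mcg/mL.
Cmax,ss = C₀/(1 − f) ≈ 7.860/0.3270 ≈ 24.037 mcg/mL.
Steady-state trough Cmin,ss = Cmax,ss·f ≈ 24.037 × 0.6730 ≈ 16.177 mcg/mL.

16.2 mcg/mL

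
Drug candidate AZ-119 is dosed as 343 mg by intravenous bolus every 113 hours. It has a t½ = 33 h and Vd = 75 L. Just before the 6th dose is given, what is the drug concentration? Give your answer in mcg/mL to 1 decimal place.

f = (1/2)^(τ/t½) = (1/2)^(113/33) ≈ 0.0932.
C₀ = D/Vd = 343/75 ≈ 4.573 mcg/mL.
Before the 6th dose, 5 doses have been given. Superposition: Cmin = C₀·(f + f² + … + f^5).
≈ 4.573 × (0.0932 + 0.0087 + 0.0008 + 0.0001 + 0.0000) ≈ 4.573 × 0.1028 ≈ 0.470 mcg/mL.

0.5 mcg/mL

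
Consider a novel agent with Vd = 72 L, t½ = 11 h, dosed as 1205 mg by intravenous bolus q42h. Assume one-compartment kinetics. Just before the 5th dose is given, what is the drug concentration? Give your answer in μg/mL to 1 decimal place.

f = (1/2)^(τ/t½) = (1/2)^(42/11) ≈ 0.0709.
C₀ = D/Vd = 1205/72 ≈ 16.736 μg/mL.
Before the 5th dose, 4 doses have been given. Superposition: Cmin = C₀·(f + f² + … + f^4).
≈ 16.736 × (0.0709 + 0.0050 + 0.0004 + 0.0000) ≈ 16.736 × 0.0763 ≈ 1.277 μg/mL.

1.3 μg/mL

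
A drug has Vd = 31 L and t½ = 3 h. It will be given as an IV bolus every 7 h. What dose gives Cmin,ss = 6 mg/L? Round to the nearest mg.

τ/t½ = 7/3 ≈ 2.3333, so f = (1/2)^(7/3) ≈ 0.198425.
Cmin,ss = (D/Vd)·f/(1−f), so D = Cmin,ss·Vd·(1−f)/f.
D = 6 × 31 × (1−f)/f ≈ 6 × 31 × 4.03969 ≈ 751.38 mg.

751 mg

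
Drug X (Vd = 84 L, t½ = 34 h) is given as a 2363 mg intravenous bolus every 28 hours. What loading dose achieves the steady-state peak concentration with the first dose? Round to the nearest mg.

f = (1/2)^(28/34) ≈ 0.565058; accumulation ratio R = 1/(1−f) ≈ 2.29916.
Loading dose to hit Cmax,ss on first dose: D_load = D_maint·R ≈ 2363 × 2.29916 ≈ 5432.92 mg.

5433 mg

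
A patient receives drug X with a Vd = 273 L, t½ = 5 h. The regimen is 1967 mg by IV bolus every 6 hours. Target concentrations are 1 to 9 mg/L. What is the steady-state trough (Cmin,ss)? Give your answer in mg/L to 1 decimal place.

5.6 mg/L

τ/t½ = 6/5 ≈ 1.2, so fraction remaining f = (1/2)^(6/5) ≈ 0.4353.
Each bolus raises the concentration by D/Vd = 1967/273 ≈ 7.205 mg/L.
Steady-state trough Cmin,ss = C₀·f/(1−f) ≈ 7.205 × 0.4353/0.5647 ≈ 5.554 mg/L.
Trough 5.6 mg/L vs MEC 1 mg/L: adequate.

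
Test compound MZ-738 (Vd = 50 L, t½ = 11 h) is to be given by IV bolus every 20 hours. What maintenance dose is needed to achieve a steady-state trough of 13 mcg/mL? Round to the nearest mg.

1642 mg

τ/t½ = 20/11 ≈ 1.8182, so f = (1/2)^(20/11) ≈ 0.283578.
Cmin,ss = (D/Vd)·f/(1−f), so D = Cmin,ss·Vd·(1−f)/f.
D = 13 × 50 × (1−f)/f ≈ 13 × 50 × 2.52637 ≈ 1642.14 mg.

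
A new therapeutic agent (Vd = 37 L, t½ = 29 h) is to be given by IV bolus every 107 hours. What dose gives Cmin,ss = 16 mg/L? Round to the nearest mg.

7047 mg

τ/t½ = 107/29 ≈ 3.6897, so f = (1/2)^(107/29) ≈ 0.077500.
Cmin,ss = (D/Vd)·f/(1−f), so D = Cmin,ss·Vd·(1−f)/f.
D = 16 × 37 × (1−f)/f ≈ 16 × 37 × 11.90323 ≈ 7046.71 mg.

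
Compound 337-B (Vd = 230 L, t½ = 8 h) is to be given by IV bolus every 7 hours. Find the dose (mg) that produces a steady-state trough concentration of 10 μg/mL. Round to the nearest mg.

1918 mg

τ/t½ = 7/8 ≈ 0.875, so f = (1/2)^(7/8) ≈ 0.545254.
Cmin,ss = (D/Vd)·f/(1−f), so D = Cmin,ss·Vd·(1−f)/f.
D = 10 × 230 × (1−f)/f ≈ 10 × 230 × 0.83401 ≈ 1918.22 mg.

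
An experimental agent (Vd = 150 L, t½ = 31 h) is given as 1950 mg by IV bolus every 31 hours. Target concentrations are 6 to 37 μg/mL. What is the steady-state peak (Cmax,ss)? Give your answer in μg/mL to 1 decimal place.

26.0 μg/mL

τ = 31 h = 1 half-life, so f = (1/2)^1 = 0.5.
Accumulation ratio R = 1/(1 − f) = 1/0.5 = 2/1.
Single-dose peak C₀ = D/Vd = 1950/150 = 13 μg/mL.
Steady-state peak Cmax,ss = C₀·R = 13 × 2/1 ≈ 26.000 μg/mL.
Peak 26.0 μg/mL vs MTC 37 μg/mL: below toxic threshold.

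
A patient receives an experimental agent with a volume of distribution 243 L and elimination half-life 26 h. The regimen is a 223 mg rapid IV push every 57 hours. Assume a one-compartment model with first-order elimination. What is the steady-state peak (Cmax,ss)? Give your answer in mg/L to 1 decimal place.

τ/t½ = 57/26 ≈ 2.1923, so fraction remaining f = (1/2)^(57/26) ≈ 0.2188.
At steady state, accumulation factor R = 1/(1 − e^(−kτ)) ≈ 1.2801.
Each bolus raises the concentration by D/Vd = 223/243 ≈ 0.918 mg/L.
Steady-state peak Cmax,ss = C₀·R ≈ 0.918 × 1.2801 ≈ 1.175 mg/L.

1.2 mg/L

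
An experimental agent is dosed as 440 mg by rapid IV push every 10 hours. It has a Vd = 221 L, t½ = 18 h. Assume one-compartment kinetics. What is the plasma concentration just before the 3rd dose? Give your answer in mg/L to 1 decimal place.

f = (1/2)^(τ/t½) = (1/2)^(10/18) ≈ 0.6804.
C₀ = D/Vd = 440/221 ≈ 1.991 mg/L.
Before the 3rd dose, 2 doses have been given. Superposition: Cmin = C₀·(f + f²).
≈ 1.991 × (0.6804 + 0.4629) ≈ 1.991 × 1.1433 ≈ 2.276 mg/L.

2.3 mg/L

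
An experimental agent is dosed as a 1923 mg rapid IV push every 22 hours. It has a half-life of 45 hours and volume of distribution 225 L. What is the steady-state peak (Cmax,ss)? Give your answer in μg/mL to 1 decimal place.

29.7 μg/mL

k = ln2/t½ = ln2/45 ≈ 0.015403 h⁻¹; fraction remaining f = e^(−kτ) = e^(−0.015403×22) ≈ 0.7126.
At steady state, accumulation factor R = 1/(1 − e^(−kτ)) ≈ 3.4795.
Single-dose peak C₀ = D/Vd = 1923/225 ≈ 8.547 μg/mL.
Steady-state peak Cmax,ss = C₀·R ≈ 8.547 × 3.4795 ≈ 29.739 μg/mL.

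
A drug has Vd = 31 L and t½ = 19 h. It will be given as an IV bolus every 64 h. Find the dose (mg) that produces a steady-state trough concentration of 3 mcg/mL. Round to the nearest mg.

867 mg

τ/t½ = 64/19 ≈ 3.3684, so f = (1/2)^(64/19) ≈ 0.096829.
Cmin,ss = (D/Vd)·f/(1−f), so D = Cmin,ss·Vd·(1−f)/f.
D = 3 × 31 × (1−f)/f ≈ 3 × 31 × 9.32748 ≈ 867.46 mg.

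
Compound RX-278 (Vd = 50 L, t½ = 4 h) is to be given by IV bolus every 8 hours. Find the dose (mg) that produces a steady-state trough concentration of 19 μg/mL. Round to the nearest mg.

2850 mg

τ/t½ = 8/4 ≈ 2, so f = (1/2)^(8/4) ≈ 0.250000.
Cmin,ss = (D/Vd)·f/(1−f), so D = Cmin,ss·Vd·(1−f)/f.
D = 19 × 50 × (1−f)/f ≈ 19 × 50 × 3.00000 ≈ 2850.00 mg.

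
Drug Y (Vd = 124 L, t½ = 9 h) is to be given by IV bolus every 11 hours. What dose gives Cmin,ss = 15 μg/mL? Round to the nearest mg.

τ/t½ = 11/9 ≈ 1.2222, so f = (1/2)^(11/9) ≈ 0.428622.
Cmin,ss = (D/Vd)·f/(1−f), so D = Cmin,ss·Vd·(1−f)/f.
D = 15 × 124 × (1−f)/f ≈ 15 × 124 × 1.33306 ≈ 2479.49 mg.

2479 mg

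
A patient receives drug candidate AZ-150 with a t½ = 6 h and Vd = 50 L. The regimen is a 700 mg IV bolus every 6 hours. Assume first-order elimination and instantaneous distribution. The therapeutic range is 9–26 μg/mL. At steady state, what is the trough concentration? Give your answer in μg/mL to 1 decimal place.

The dosing interval is 1 half-life, so f = 2^(−1) = 0.5.
At steady state, R = 1/(1 − 0.5) = 2/1.
Single-dose peak C₀ = D/Vd = 700/50 = 14 μg/mL.
Steady-state peak Cmax,ss = C₀·R = 14 × 2/1 ≈ 28.000 μg/mL.
Steady-state trough Cmin,ss = Cmax,ss·f ≈ 28.000 × 0.5 ≈ 14.000 μg/mL.
Trough 14.0 μg/mL vs MEC 9 μg/mL: adequate.

14.0 μg/mL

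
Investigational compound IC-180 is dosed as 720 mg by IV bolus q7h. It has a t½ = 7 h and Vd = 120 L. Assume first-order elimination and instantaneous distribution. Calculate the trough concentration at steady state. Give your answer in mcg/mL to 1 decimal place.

τ = 7 h = 1 half-life, so f = (1/2)^1 = 0.5.
Accumulation ratio R = 1/(1 − f) = 1/0.5 = 2/1.
Single-dose peak C₀ = D/Vd = 720/120 = 6 mcg/mL.
Steady-state peak Cmax,ss = C₀·R = 6 × 2/1 ≈ 12.000 mcg/mL.
Steady-state trough Cmin,ss = Cmax,ss·f ≈ 12.000 × 0.5 ≈ 6.000 mcg/mL.

6.0 mcg/mL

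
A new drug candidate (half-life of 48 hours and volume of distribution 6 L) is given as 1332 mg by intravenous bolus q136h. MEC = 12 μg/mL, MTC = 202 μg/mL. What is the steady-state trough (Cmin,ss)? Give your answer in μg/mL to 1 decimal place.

k = ln2/t½ = ln2/48 ≈ 0.014441 h⁻¹; fraction remaining f = e^(−kτ) = e^(−0.014441×136) ≈ 0.1403.
Single-dose peak C₀ = D/Vd = 1332/6 ≈ 222.000 μg/mL.
Steady-state trough Cmin,ss = C₀·f/(1−f) ≈ 222.000 × 0.1403/0.8597 ≈ 36.230 μg/mL.
Trough 36.2 μg/mL vs MEC 12 μg/mL: adequate.

36.2 μg/mL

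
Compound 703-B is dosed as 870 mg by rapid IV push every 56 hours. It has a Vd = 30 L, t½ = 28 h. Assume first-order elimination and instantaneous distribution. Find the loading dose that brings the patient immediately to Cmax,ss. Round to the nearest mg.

1160 mg

f = (1/2)^(56/28) ≈ 0.250000; accumulation ratio R = 1/(1−f) ≈ 1.33333.
Loading dose to hit Cmax,ss on first dose: D_load = D_maint·R ≈ 870 × 1.33333 ≈ 1160.00 mg.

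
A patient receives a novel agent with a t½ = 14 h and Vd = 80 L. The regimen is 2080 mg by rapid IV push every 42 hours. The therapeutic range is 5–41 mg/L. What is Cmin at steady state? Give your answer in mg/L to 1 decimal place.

τ = 42 h = 3 half-lives, so f = (1/2)^3 = 0.125.
Accumulation ratio R = 1/(1 − f) = 1/0.875 = 8/7.
Single-dose peak C₀ = D/Vd = 2080/80 = 26 mg/L.
Steady-state peak Cmax,ss = C₀·R = 26 × 8/7 ≈ 29.714 mg/L.
Steady-state trough Cmin,ss = Cmax,ss·f ≈ 29.714 × 0.125 ≈ 3.714 mg/L.
Trough 3.7 mg/L vs MEC 5 mg/L: subtherapeutic.

3.7 mg/L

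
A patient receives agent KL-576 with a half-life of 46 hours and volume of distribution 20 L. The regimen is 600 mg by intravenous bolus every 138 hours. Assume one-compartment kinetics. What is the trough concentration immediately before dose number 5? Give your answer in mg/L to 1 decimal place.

4.3 mg/L

f = (1/2)^(τ/t½) = (1/2)^(138/46) ≈ 0.1250.
C₀ = D/Vd = 600/20 ≈ 30.000 mg/L.
Before the 5th dose, 4 doses have been given. Superposition: Cmin = C₀·(f + f² + … + f^4).
≈ 30.000 × (0.1250 + 0.0156 + 0.0020 + 0.0002) ≈ 30.000 × 0.1428 ≈ 4.284 mg/L.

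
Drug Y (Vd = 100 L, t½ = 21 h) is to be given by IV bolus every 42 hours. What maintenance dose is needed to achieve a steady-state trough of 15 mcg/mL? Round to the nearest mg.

τ/t½ = 42/21 ≈ 2, so f = (1/2)^(42/21) ≈ 0.250000.
Cmin,ss = (D/Vd)·f/(1−f), so D = Cmin,ss·Vd·(1−f)/f.
D = 15 × 100 × (1−f)/f ≈ 15 × 100 × 3.00000 ≈ 4500.00 mg.

4500 mg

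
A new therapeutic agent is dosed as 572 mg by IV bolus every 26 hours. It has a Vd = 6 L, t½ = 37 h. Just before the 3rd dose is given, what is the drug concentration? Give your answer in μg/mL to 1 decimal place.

f = (1/2)^(τ/t½) = (1/2)^(26/37) ≈ 0.6144.
C₀ = D/Vd = 572/6 ≈ 95.333 μg/mL.
Before the 3rd dose, 2 doses have been given. Superposition: Cmin = C₀·(f + f²).
≈ 95.333 × (0.6144 + 0.3775) ≈ 95.333 × 0.9919 ≈ 94.561 μg/mL.

94.6 μg/mL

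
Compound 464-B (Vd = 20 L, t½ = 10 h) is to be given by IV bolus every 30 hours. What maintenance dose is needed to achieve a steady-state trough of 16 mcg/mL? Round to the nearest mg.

2240 mg

τ/t½ = 30/10 ≈ 3, so f = (1/2)^(30/10) ≈ 0.125000.
Cmin,ss = (D/Vd)·f/(1−f), so D = Cmin,ss·Vd·(1−f)/f.
D = 16 × 20 × (1−f)/f ≈ 16 × 20 × 7.00000 ≈ 2240.00 mg.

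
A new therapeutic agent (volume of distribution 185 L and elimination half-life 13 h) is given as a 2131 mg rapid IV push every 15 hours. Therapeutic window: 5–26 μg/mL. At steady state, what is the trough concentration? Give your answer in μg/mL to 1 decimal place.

9.4 μg/mL

k = ln2/t½ = ln2/13 ≈ 0.053319 h⁻¹; fraction remaining f = e^(−kτ) = e^(−0.053319×15) ≈ 0.4494.
Single-dose peak C₀ = D/Vd = 2131/185 ≈ 11.519 μg/mL.
Steady-state trough Cmin,ss = C₀·f/(1−f) ≈ 11.519 × 0.4494/0.5506 ≈ 9.402 μg/mL.
Trough 9.4 μg/mL vs MEC 5 μg/mL: adequate.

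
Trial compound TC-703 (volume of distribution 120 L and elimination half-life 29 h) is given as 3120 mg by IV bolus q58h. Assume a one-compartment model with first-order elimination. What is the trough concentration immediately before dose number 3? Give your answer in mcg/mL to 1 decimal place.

8.1 mcg/mL

f = (1/2)^(τ/t½) = (1/2)^(58/29) ≈ 0.2500.
C₀ = D/Vd = 3120/120 ≈ 26.000 mcg/mL.
Before the 3rd dose, 2 doses have been given. Superposition: Cmin = C₀·(f + f²).
≈ 26.000 × (0.2500 + 0.0625) ≈ 26.000 × 0.3125 ≈ 8.125 mcg/mL.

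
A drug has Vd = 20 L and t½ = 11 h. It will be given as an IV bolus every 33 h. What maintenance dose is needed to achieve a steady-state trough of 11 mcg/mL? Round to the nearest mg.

τ/t½ = 33/11 ≈ 3, so f = (1/2)^(33/11) ≈ 0.125000.
Cmin,ss = (D/Vd)·f/(1−f), so D = Cmin,ss·Vd·(1−f)/f.
D = 11 × 20 × (1−f)/f ≈ 11 × 20 × 7.00000 ≈ 1540.00 mg.

1540 mg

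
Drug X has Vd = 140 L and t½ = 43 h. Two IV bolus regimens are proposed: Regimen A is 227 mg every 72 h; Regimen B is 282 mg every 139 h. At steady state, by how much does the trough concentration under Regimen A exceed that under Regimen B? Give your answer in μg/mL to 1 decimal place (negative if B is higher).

Regimen A: f = (1/2)^(72/43) ≈ 0.3133; Cmin,ss = (227/140)·f/(1−f) ≈ 0.740 μg/mL.
Regimen B: f = (1/2)^(139/43) ≈ 0.1064; Cmin,ss = (282/140)·f/(1−f) ≈ 0.240 μg/mL.
Difference ≈ 0.740 − 0.240 ≈ 0.500 μg/mL.

0.5 μg/mL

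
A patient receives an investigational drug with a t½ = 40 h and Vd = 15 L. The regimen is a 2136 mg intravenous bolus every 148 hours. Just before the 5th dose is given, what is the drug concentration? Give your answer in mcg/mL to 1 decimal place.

f = (1/2)^(τ/t½) = (1/2)^(148/40) ≈ 0.0769.
C₀ = D/Vd = 2136/15 ≈ 142.400 mcg/mL.
Before the 5th dose, 4 doses have been given. Superposition: Cmin = C₀·(f + f² + … + f^4).
≈ 142.400 × (0.0769 + 0.0059 + 0.0005 + 0.0000) ≈ 142.400 × 0.0833 ≈ 11.862 mcg/mL.

11.9 mcg/mL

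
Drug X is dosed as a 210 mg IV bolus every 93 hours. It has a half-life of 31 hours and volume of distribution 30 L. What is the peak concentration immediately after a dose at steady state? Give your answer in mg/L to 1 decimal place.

8.0 mg/L

The dosing interval is 3 half-lives, so f = 2^(−3) = 0.125.
Accumulation ratio R = 1/(1 − f) = 1/0.875 = 8/7.
Single-dose peak C₀ = D/Vd = 210/30 = 7 mg/L.
Steady-state peak Cmax,ss = C₀·R = 7 × 8/7 ≈ 8.000 mg/L.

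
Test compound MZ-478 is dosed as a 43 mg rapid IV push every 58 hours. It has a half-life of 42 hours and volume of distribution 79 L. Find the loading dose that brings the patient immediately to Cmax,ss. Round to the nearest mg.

f = (1/2)^(58/42) ≈ 0.383965; accumulation ratio R = 1/(1−f) ≈ 1.62328.
Loading dose to hit Cmax,ss on first dose: D_load = D_maint·R ≈ 43 × 1.62328 ≈ 69.80 mg.

70 mg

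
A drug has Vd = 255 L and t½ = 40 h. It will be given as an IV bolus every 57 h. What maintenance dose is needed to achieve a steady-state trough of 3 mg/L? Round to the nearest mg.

1289 mg

τ/t½ = 57/40 ≈ 1.425, so f = (1/2)^(57/40) ≈ 0.372419.
Cmin,ss = (D/Vd)·f/(1−f), so D = Cmin,ss·Vd·(1−f)/f.
D = 3 × 255 × (1−f)/f ≈ 3 × 255 × 1.68515 ≈ 1289.14 mg.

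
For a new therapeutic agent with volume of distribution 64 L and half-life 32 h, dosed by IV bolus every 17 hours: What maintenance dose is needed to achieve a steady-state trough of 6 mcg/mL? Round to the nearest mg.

171 mg

τ/t½ = 17/32 ≈ 0.53125, so f = (1/2)^(17/32) ≈ 0.691955.
Cmin,ss = (D/Vd)·f/(1−f), so D = Cmin,ss·Vd·(1−f)/f.
D = 6 × 64 × (1−f)/f ≈ 6 × 64 × 0.44518 ≈ 170.95 mg.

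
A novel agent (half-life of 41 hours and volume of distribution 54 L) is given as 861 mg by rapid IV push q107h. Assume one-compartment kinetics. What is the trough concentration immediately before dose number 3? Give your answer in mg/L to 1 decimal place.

f = (1/2)^(τ/t½) = (1/2)^(107/41) ≈ 0.1638.
C₀ = D/Vd = 861/54 ≈ 15.944 mg/L.
Before the 3rd dose, 2 doses have been given. Superposition: Cmin = C₀·(f + f²).
≈ 15.944 × (0.1638 + 0.0268) ≈ 15.944 × 0.1906 ≈ 3.039 mg/L.

3.0 mg/L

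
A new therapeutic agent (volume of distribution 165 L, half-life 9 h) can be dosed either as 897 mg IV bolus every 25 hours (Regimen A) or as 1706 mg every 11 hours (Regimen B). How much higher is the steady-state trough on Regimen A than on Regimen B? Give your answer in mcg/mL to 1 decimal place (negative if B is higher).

-6.8 mcg/mL

Regimen A: f = (1/2)^(25/9) ≈ 0.1458; Cmin,ss = (897/165)·f/(1−f) ≈ 0.928 mcg/mL.
Regimen B: f = (1/2)^(11/9) ≈ 0.4286; Cmin,ss = (1706/165)·f/(1−f) ≈ 7.755 mcg/mL.
Difference ≈ 0.928 − 7.755 ≈ -6.827 mcg/mL.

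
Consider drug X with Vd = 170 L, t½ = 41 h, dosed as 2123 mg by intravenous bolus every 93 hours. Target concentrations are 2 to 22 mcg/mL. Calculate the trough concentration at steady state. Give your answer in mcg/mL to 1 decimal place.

k = ln2/t½ = ln2/41 ≈ 0.016906 h⁻¹; fraction remaining f = e^(−kτ) = e^(−0.016906×93) ≈ 0.2076.
Accumulation ratio R = 1/(1 − f) ≈ 1/0.7924 ≈ 1.2620.
Each bolus raises the concentration by D/Vd = 2123/170 ≈ 12.488 mcg/mL.
Cmax,ss = C₀/(1 − f) ≈ 12.488/0.7924 ≈ 15.760 mcg/mL.
Steady-state trough Cmin,ss = Cmax,ss·f ≈ 15.760 × 0.2076 ≈ 3.272 mcg/mL.
Trough 3.3 mcg/mL vs MEC 2 mcg/mL: adequate.

3.3 mcg/mL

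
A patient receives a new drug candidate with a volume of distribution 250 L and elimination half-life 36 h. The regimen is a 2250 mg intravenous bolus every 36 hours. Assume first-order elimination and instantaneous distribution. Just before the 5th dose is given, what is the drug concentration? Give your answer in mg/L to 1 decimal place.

f = (1/2)^(τ/t½) = (1/2)^(36/36) ≈ 0.5000.
C₀ = D/Vd = 2250/250 ≈ 9.000 mg/L.
Before the 5th dose, 4 doses have been given. Superposition: Cmin = C₀·(f + f² + … + f^4).
≈ 9.000 × (0.5000 + 0.2500 + 0.1250 + 0.0625) ≈ 9.000 × 0.9375 ≈ 8.438 mg/L.

8.4 mg/L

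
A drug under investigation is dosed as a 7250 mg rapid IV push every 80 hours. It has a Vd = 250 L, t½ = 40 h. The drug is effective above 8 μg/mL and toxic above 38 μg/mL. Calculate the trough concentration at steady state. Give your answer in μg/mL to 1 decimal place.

τ = 80 h = 2 half-lives, so f = (1/2)^2 = 0.25.
At steady state, R = 1/(1 − 0.25) = 4/3.
Single-dose peak C₀ = D/Vd = 7250/250 = 29 μg/mL.
Steady-state peak Cmax,ss = C₀·R = 29 × 4/3 ≈ 38.667 μg/mL.
Steady-state trough Cmin,ss = Cmax,ss·f ≈ 38.667 × 0.25 ≈ 9.667 μg/mL.
Trough 9.7 μg/mL vs MEC 8 μg/mL: adequate.

9.7 μg/mL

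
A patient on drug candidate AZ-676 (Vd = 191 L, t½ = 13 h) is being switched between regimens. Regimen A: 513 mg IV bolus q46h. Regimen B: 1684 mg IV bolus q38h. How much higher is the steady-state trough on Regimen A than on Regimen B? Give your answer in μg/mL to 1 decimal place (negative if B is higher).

Regimen A: f = (1/2)^(46/13) ≈ 0.0861; Cmin,ss = (513/191)·f/(1−f) ≈ 0.253 μg/mL.
Regimen B: f = (1/2)^(38/13) ≈ 0.1318; Cmin,ss = (1684/191)·f/(1−f) ≈ 1.338 μg/mL.
Difference ≈ 0.253 − 1.338 ≈ -1.085 μg/mL.

-1.1 μg/mL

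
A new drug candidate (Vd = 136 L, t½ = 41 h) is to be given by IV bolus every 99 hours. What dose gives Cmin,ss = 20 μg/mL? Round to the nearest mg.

τ/t½ = 99/41 ≈ 2.4146, so f = (1/2)^(99/41) ≈ 0.187552.
Cmin,ss = (D/Vd)·f/(1−f), so D = Cmin,ss·Vd·(1−f)/f.
D = 20 × 136 × (1−f)/f ≈ 20 × 136 × 4.33185 ≈ 11782.63 mg.

11783 mg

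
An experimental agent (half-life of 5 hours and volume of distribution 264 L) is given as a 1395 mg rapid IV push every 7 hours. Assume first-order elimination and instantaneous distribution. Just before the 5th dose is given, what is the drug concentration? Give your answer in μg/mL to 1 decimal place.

f = (1/2)^(τ/t½) = (1/2)^(7/5) ≈ 0.3789.
C₀ = D/Vd = 1395/264 ≈ 5.284 μg/mL.
Before the 5th dose, 4 doses have been given. Superposition: Cmin = C₀·(f + f² + … + f^4).
≈ 5.284 × (0.3789 + 0.1436 + 0.0544 + 0.0206) ≈ 5.284 × 0.5975 ≈ 3.157 μg/mL.

3.2 μg/mL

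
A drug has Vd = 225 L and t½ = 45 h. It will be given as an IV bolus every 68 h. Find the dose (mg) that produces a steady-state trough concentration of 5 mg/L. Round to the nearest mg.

τ/t½ = 68/45 ≈ 1.5111, so f = (1/2)^(68/45) ≈ 0.350841.
Cmin,ss = (D/Vd)·f/(1−f), so D = Cmin,ss·Vd·(1−f)/f.
D = 5 × 225 × (1−f)/f ≈ 5 × 225 × 1.85029 ≈ 2081.58 mg.

2082 mg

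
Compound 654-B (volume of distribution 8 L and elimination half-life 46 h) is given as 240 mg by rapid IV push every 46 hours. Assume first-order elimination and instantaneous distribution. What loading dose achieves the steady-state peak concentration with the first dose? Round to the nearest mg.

f = (1/2)^(46/46) ≈ 0.500000; accumulation ratio R = 1/(1−f) ≈ 2.00000.
Loading dose to hit Cmax,ss on first dose: D_load = D_maint·R ≈ 240 × 2.00000 ≈ 480.00 mg.

480 mg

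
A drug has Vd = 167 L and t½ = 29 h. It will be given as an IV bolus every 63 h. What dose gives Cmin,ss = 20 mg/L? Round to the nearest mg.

11716 mg

τ/t½ = 63/29 ≈ 2.1724, so f = (1/2)^(63/29) ≈ 0.221839.
Cmin,ss = (D/Vd)·f/(1−f), so D = Cmin,ss·Vd·(1−f)/f.
D = 20 × 167 × (1−f)/f ≈ 20 × 167 × 3.50777 ≈ 11715.95 mg.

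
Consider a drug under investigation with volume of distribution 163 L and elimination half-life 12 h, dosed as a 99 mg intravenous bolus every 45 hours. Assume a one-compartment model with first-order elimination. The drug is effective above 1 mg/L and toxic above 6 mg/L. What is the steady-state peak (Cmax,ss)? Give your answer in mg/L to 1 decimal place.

0.7 mg/L

Over one 45-h interval, 45/12 ≈ 3.75 half-lives elapse, leaving f ≈ 0.0743 of each dose.
At steady state, accumulation factor R = 1/(1 − e^(−kτ)) ≈ 1.0803.
Single-dose peak C₀ = D/Vd = 99/163 ≈ 0.607 mg/L.
Steady-state peak Cmax,ss = C₀·R ≈ 0.607 × 1.0803 ≈ 0.656 mg/L.
Peak 0.7 mg/L vs MTC 6 mg/L: below toxic threshold.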